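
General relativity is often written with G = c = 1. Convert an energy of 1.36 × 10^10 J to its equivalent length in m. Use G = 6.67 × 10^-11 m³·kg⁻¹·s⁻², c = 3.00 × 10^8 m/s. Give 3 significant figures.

Energy → length via G/c⁴.
1.36 × 10^10 J × (G/c⁴) = 1.12 × 10^-34 m

1.12 × 10^-34 m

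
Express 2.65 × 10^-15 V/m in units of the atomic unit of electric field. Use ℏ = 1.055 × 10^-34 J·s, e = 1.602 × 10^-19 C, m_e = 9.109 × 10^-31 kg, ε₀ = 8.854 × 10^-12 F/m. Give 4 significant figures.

5.165 × 10^-27

atomic unit of electric field: E_au = E_h/(e a₀) = m_e²e⁵/((4πε₀)³ℏ⁴) = 5.131 × 10^11 V/m.
2.65 × 10^-15 / 5.131 × 10^11 = 5.165 × 10^-27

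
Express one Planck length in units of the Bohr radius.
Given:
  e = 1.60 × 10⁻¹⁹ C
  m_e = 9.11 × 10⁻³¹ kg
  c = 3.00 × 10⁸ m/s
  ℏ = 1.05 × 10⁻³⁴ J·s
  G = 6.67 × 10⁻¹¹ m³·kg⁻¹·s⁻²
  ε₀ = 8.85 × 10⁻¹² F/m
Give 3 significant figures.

3.06 × 10⁻²⁵

Planck length: ℓ_P = √(ℏG/c³) = 1.61 × 10⁻³⁵ m
Bohr radius: a₀ = 4πε₀ℏ²/(m_e e²) = 5.26 × 10⁻¹¹ m
ratio = 1.61 × 10⁻³⁵ / 5.26 × 10⁻¹¹ = 3.06 × 10⁻²⁵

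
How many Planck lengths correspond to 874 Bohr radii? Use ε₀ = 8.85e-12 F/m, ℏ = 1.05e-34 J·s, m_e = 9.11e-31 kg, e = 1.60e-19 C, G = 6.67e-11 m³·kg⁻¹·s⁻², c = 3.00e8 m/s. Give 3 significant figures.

Bohr radius: a₀ = 4πε₀ℏ²/(m_e e²) = 5.26e-11 m
Planck length: ℓ_P = √(ℏG/c³) = 1.61e-35 m
874 × 5.26e-11 / 1.61e-35 = 2.85e27

2.85e27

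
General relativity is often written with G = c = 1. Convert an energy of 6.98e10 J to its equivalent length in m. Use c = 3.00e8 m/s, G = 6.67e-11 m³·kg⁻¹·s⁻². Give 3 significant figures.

Energy → length via G/c⁴.
6.98e10 J × (G/c⁴) = 5.75e-34 m

5.75e-34 m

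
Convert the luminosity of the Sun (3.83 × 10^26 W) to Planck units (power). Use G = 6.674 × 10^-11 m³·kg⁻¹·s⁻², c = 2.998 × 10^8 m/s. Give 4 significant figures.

1.055 × 10^-26

Planck power: P_P = c⁵/G = 3.629 × 10^52 W.
3.83 × 10^26 / 3.629 × 10^52 = 1.055 × 10^-26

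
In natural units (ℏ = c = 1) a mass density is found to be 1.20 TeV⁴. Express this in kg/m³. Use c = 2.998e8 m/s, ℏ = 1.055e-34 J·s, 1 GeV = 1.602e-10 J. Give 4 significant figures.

2.779e32 kg/m³

Mass density is [E]/(c²[L]³) = [E]⁴/(ℏ³c⁵).
1 GeV⁴ → 1/(ℏ³c⁵) × (1 GeV in J)⁴ = 2.316e20 kg/m³.
Convert the energy scale: 1.20 TeV⁴ = 1.20e12 GeV⁴.
Result: 1.20e12 × 2.316e20 = 2.779e32 kg/m³.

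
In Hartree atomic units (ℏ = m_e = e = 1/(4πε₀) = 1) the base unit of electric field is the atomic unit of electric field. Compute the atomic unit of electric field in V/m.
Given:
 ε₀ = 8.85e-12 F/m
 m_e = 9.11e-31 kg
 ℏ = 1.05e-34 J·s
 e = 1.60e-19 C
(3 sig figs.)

E_au = E_h/(e a₀) = m_e²e⁵/((4πε₀)³ℏ⁴)
E_h = 4.38e-18 J
a₀ = 5.26e-11 m
E_h/(e·a₀) = 5.20e11 V/m

5.20e11 V/m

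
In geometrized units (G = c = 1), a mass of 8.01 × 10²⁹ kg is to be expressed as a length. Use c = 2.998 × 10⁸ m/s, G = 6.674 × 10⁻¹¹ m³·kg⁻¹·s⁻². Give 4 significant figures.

In G = c = 1 units mass has dimensions of length; the conversion factor is G/c².
8.01 × 10²⁹ kg × (G/c²) = 594.8 m

594.8 m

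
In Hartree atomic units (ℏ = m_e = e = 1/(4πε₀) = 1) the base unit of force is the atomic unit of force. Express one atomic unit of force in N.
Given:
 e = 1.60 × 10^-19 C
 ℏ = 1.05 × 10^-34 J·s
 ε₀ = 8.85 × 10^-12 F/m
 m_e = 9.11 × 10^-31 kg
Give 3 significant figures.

F_au = E_h/a₀ = m_e²e⁶/((4πε₀)³ℏ⁴)
E_h = 4.38 × 10^-18 J
a₀ = 5.26 × 10^-11 m
E_h/a₀ = 8.33 × 10^-8 N

8.33 × 10^-8 N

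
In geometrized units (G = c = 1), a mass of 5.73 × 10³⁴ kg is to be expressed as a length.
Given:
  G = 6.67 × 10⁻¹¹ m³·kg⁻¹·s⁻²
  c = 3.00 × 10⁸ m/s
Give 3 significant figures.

4.25 × 10⁷ m

In G = c = 1 units mass has dimensions of length; the conversion factor is G/c².
5.73 × 10³⁴ kg × (G/c²) = 4.25 × 10⁷ m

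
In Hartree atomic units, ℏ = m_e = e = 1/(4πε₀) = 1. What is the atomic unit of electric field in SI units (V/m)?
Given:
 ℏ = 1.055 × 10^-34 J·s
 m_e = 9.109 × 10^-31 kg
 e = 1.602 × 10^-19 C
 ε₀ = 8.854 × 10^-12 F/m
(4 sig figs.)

5.131 × 10^11 V/m

From ℏ = m_e = e = 1/(4πε₀) = 1 the electric field scale is E_au = E_h/(e a₀) = m_e²e⁵/((4πε₀)³ℏ⁴).
E_h = 4.354 × 10^-18 J
a₀ = 5.297 × 10^-11 m
E_h/(e·a₀) = 5.131 × 10^11 V/m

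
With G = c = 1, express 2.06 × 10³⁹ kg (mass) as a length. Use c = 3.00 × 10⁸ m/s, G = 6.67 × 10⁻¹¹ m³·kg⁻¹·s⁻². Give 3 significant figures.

In G = c = 1 units mass has dimensions of length; the conversion factor is G/c².
2.06 × 10³⁹ kg × (G/c²) = 1.53 × 10¹² m

1.53 × 10¹² m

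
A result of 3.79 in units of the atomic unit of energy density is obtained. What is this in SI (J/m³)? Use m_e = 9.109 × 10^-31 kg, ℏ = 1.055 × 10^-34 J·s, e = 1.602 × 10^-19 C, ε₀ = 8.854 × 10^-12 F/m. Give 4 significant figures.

1.110 × 10^14 J/m³

One atomic unit of energy density: u_au = E_h/a₀³ = m_e⁴e¹⁰/((4πε₀)⁵ℏ⁸) = 2.929 × 10^13 J/m³.
3.79 × 2.929 × 10^13 J/m³ = 1.110 × 10^14 J/m³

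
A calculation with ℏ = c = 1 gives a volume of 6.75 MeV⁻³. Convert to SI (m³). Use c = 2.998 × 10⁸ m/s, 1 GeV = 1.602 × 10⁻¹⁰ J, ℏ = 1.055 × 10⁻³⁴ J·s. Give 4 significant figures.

Volume is [L]³ = [E]⁻³·(ℏc)³.
1 GeV⁻³ → (ℏc)³ × (1 GeV in J)⁻³ = 7.696 × 10⁻⁴⁸ m³.
Convert the energy scale: 6.75 MeV⁻³ = 6.75 × 10⁹ GeV⁻³.
Result: 6.75 × 10⁹ × 7.696 × 10⁻⁴⁸ = 5.195 × 10⁻³⁸ m³.

5.195 × 10⁻³⁸ m³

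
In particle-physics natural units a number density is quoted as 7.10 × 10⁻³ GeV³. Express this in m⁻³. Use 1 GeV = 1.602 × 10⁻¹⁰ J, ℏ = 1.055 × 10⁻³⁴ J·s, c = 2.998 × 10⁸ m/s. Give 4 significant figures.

9.226 × 10⁴⁴ m⁻³

Number density is [L]⁻³ = [E]³/(ℏc)³.
1 GeV³ → 1/(ℏc)³ × (1 GeV in J)³ = 1.299 × 10⁴⁷ m⁻³.
Result: 7.10 × 10⁻³ × 1.299 × 10⁴⁷ = 9.226 × 10⁴⁴ m⁻³.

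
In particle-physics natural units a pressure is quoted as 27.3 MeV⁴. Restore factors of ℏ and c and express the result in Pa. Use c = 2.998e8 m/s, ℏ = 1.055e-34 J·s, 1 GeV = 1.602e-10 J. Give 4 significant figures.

Pressure is [E]/[L]³ = [E]⁴/(ℏc)³.
1 GeV⁴ → 1/(ℏc)³ × (1 GeV in J)⁴ = 2.082e37 Pa.
Convert the energy scale: 27.3 MeV⁴ = 2.73e-11 GeV⁴.
Result: 2.73e-11 × 2.082e37 = 5.683e26 Pa.

5.683e26 Pa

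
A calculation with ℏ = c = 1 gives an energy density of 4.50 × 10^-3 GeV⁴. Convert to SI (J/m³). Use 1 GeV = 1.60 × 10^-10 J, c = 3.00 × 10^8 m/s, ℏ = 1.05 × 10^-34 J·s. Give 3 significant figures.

9.44 × 10^34 J/m³

[E]/[L]³ = [E]⁴/(ℏc)³; restore (ℏc)⁻³.
1 GeV⁴ → 1/(ℏc)³ × (1 GeV in J)⁴ = 2.10 × 10^37 J/m³.
Result: 4.50 × 10^-3 × 2.10 × 10^37 = 9.44 × 10^34 J/m³.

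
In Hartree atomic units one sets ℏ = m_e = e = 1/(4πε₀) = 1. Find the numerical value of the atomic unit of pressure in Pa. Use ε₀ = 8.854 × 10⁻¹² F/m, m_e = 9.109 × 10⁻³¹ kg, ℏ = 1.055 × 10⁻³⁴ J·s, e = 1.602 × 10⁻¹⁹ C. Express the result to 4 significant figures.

2.929 × 10¹³ Pa

P_au = E_h/a₀³ = m_e⁴e¹⁰/((4πε₀)⁵ℏ⁸)
E_h = 4.354 × 10⁻¹⁸ J
a₀ = 5.297 × 10⁻¹¹ m
E_h/a₀³ = 2.929 × 10¹³ Pa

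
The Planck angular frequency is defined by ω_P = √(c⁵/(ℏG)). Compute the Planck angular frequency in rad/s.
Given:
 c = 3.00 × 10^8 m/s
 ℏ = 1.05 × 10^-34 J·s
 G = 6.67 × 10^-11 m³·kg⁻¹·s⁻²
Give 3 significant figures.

ω_P = √(c⁵/(ℏG))
  = √(3.47 × 10^86)
  = 1.86 × 10^43 rad/s

1.86 × 10^43 rad/s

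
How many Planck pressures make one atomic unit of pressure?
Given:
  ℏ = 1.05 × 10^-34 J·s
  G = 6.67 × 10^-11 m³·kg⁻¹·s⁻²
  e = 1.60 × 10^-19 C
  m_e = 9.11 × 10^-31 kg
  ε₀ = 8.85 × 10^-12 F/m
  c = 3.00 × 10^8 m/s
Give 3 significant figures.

atomic unit of pressure: P_au = E_h/a₀³ = m_e⁴e¹⁰/((4πε₀)⁵ℏ⁸) = 3.01 × 10^13 Pa
Planck pressure: p_P = c⁷/(ℏG²) = 4.68 × 10^113 Pa
ratio = 3.01 × 10^13 / 4.68 × 10^113 = 6.44 × 10^-101

6.44 × 10^-101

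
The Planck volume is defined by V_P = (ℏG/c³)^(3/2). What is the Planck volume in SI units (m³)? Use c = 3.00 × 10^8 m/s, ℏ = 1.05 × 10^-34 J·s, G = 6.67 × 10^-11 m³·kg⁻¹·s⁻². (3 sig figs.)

V_P = (ℏG/c³)^(3/2)
  = √(1.75 × 10^-209)
  = 4.18 × 10^-105 m³

4.18 × 10^-105 m³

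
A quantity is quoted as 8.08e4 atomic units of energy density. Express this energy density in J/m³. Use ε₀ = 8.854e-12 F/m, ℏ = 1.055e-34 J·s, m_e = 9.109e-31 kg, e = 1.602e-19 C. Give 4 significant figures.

One atomic unit of energy density: u_au = E_h/a₀³ = m_e⁴e¹⁰/((4πε₀)⁵ℏ⁸) = 2.929e13 J/m³.
8.08e4 × 2.929e13 J/m³ = 2.367e18 J/m³

2.367e18 J/m³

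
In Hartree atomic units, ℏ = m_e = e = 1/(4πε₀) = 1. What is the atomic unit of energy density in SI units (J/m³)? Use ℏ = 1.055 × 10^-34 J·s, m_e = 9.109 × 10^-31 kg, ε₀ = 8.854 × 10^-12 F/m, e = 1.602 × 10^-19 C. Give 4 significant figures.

Dimensional analysis gives u_au = E_h/a₀³ = m_e⁴e¹⁰/((4πε₀)⁵ℏ⁸).
E_h = 4.354 × 10^-18 J
a₀ = 5.297 × 10^-11 m
E_h/a₀³ = 2.929 × 10^13 J/m³

2.929 × 10^13 J/m³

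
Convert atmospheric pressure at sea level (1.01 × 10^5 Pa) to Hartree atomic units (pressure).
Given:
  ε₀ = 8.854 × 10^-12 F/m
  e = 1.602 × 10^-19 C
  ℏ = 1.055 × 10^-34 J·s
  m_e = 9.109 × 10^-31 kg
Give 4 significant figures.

atomic unit of pressure: P_au = E_h/a₀³ = m_e⁴e¹⁰/((4πε₀)⁵ℏ⁸) = 2.929 × 10^13 Pa.
1.01 × 10^5 / 2.929 × 10^13 = 3.448 × 10^-9

3.448 × 10^-9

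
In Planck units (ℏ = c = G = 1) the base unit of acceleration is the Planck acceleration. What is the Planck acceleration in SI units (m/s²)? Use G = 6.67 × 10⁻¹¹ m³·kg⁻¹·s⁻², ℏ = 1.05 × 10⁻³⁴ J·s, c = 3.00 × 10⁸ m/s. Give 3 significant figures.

5.59 × 10⁵¹ m/s²

a_P = √(c⁷/(ℏG))
  = √(3.12 × 10¹⁰³)
  = 5.59 × 10⁵¹ m/s²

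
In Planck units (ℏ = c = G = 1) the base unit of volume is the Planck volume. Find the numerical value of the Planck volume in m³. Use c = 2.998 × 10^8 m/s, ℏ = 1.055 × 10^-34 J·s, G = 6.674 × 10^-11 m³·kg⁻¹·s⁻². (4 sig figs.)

4.224 × 10^-105 m³

V_P = (ℏG/c³)^(3/2)
  = √(1.784 × 10^-209)
  = 4.224 × 10^-105 m³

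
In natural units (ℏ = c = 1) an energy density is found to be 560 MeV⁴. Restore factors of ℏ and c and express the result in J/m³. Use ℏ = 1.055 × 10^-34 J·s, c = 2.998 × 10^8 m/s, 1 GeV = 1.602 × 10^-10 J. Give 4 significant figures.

1.166 × 10^28 J/m³

[E]/[L]³ = [E]⁴/(ℏc)³; restore (ℏc)⁻³.
1 GeV⁴ → 1/(ℏc)³ × (1 GeV in J)⁴ = 2.082 × 10^37 J/m³.
Convert the energy scale: 560 MeV⁴ = 5.60 × 10^-10 GeV⁴.
Result: 5.60 × 10^-10 × 2.082 × 10^37 = 1.166 × 10^28 J/m³.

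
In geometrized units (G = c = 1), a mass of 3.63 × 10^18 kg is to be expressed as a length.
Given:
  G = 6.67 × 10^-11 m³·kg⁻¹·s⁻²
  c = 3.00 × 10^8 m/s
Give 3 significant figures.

In G = c = 1 units mass has dimensions of length; the conversion factor is G/c².
3.63 × 10^18 kg × (G/c²) = 2.69 × 10^-9 m

2.69 × 10^-9 m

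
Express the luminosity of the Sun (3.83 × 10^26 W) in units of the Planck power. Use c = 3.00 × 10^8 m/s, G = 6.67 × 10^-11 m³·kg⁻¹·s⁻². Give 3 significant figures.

1.05 × 10^-26

Planck power: P_P = c⁵/G = 3.64 × 10^52 W.
3.83 × 10^26 / 3.64 × 10^52 = 1.05 × 10^-26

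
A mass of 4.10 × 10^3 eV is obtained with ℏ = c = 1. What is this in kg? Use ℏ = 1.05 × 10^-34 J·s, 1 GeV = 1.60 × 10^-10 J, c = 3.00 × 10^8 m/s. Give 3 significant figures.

Mass is [E]/c²; divide by c².
1 GeV → 1/c² × (1 GeV in J) = 1.78 × 10^-27 kg.
Convert the energy scale: 4.10 × 10^3 eV = 4.10 × 10^-6 GeV.
Result: 4.10 × 10^-6 × 1.78 × 10^-27 = 7.29 × 10^-33 kg.

7.29 × 10^-33 kg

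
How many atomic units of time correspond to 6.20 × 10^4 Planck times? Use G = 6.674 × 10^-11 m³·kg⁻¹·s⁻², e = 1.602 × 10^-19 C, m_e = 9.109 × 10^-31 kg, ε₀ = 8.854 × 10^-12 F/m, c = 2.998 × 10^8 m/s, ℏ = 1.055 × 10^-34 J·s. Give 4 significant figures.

1.380 × 10^-22

Planck time: t_P = √(ℏG/c⁵) = 5.392 × 10^-44 s
atomic unit of time: τ_au = (4πε₀)²ℏ³/(m_e e⁴) = 2.423 × 10^-17 s
6.20 × 10^4 × 5.392 × 10^-44 / 2.423 × 10^-17 = 1.380 × 10^-22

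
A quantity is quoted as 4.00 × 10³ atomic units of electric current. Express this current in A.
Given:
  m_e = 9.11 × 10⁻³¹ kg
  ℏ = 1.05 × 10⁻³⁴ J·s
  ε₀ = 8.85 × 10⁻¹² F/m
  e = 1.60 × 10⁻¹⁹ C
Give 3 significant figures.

One atomic unit of electric current: I_au = e E_h/ℏ = m_e e⁵/((4πε₀)²ℏ³) = 6.67 × 10⁻³ A.
4.00 × 10³ × 6.67 × 10⁻³ A = 26.7 A

26.7 A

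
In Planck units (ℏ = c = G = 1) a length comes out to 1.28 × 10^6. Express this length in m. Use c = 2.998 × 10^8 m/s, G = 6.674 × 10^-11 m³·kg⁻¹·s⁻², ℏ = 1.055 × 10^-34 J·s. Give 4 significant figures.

2.069 × 10^-29 m

One Planck length: ℓ_P = √(ℏG/c³) = 1.616 × 10^-35 m.
1.28 × 10^6 × 1.616 × 10^-35 m = 2.069 × 10^-29 m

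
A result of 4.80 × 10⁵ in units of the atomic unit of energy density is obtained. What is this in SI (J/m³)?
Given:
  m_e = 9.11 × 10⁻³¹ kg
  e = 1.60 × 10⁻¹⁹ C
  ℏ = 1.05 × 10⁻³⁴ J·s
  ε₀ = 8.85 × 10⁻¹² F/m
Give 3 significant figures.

One atomic unit of energy density: u_au = E_h/a₀³ = m_e⁴e¹⁰/((4πε₀)⁵ℏ⁸) = 3.01 × 10¹³ J/m³.
4.80 × 10⁵ × 3.01 × 10¹³ J/m³ = 1.45 × 10¹⁹ J/m³

1.45 × 10¹⁹ J/m³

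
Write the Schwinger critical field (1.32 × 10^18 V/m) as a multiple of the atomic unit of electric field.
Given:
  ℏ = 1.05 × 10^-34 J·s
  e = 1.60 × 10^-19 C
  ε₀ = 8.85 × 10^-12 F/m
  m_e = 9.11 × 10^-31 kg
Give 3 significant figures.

2.54 × 10^6

atomic unit of electric field: E_au = E_h/(e a₀) = m_e²e⁵/((4πε₀)³ℏ⁴) = 5.20 × 10^11 V/m.
1.32 × 10^18 / 5.20 × 10^11 = 2.54 × 10^6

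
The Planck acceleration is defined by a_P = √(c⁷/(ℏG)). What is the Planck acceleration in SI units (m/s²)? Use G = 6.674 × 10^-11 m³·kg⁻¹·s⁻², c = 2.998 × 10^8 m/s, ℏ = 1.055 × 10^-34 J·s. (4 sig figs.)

5.560 × 10^51 m/s²

a_P = √(c⁷/(ℏG))
  = √(3.092 × 10^103)
  = 5.560 × 10^51 m/s²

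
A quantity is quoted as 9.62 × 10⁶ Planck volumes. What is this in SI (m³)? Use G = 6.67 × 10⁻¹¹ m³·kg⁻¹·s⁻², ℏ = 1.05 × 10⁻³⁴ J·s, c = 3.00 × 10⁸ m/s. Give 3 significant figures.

4.02 × 10⁻⁹⁸ m³

One Planck volume: V_P = (ℏG/c³)^(3/2) = 4.18 × 10⁻¹⁰⁵ m³.
9.62 × 10⁶ × 4.18 × 10⁻¹⁰⁵ m³ = 4.02 × 10⁻⁹⁸ m³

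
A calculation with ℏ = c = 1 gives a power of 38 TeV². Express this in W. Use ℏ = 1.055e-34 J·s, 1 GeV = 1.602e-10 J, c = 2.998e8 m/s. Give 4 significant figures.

9.244e21 W

Power is [E]/[T] = [E]²/ℏ.
1 GeV² → 1/ℏ × (1 GeV in J)² = 2.433e14 W.
Convert the energy scale: 38 TeV² = 3.80e7 GeV².
Result: 3.80e7 × 2.433e14 = 9.244e21 W.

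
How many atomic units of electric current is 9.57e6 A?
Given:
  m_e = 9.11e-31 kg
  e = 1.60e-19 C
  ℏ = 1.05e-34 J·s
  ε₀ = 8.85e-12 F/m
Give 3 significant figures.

atomic unit of electric current: I_au = e E_h/ℏ = m_e e⁵/((4πε₀)²ℏ³) = 6.67e-3 A.
9.57e6 / 6.67e-3 = 1.43e9

1.43e9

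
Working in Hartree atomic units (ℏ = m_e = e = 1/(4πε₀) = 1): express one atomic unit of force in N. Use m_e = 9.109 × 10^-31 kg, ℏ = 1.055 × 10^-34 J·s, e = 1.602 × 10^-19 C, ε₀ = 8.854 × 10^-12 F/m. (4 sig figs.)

8.220 × 10^-8 N

From ℏ = m_e = e = 1/(4πε₀) = 1 the force scale is F_au = E_h/a₀ = m_e²e⁶/((4πε₀)³ℏ⁴).
E_h = 4.354 × 10^-18 J
a₀ = 5.297 × 10^-11 m
E_h/a₀ = 8.220 × 10^-8 N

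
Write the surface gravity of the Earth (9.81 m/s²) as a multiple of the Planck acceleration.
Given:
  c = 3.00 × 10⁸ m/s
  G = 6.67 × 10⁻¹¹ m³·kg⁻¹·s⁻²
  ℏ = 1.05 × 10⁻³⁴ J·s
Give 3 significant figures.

1.76 × 10⁻⁵¹

Planck acceleration: a_P = √(c⁷/(ℏG)) = 5.59 × 10⁵¹ m/s².
9.81 / 5.59 × 10⁵¹ = 1.76 × 10⁻⁵¹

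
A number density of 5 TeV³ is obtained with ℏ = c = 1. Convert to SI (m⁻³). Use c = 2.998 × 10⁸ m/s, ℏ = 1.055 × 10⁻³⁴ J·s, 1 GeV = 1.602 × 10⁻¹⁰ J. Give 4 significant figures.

6.497 × 10⁵⁶ m⁻³

Number density is [L]⁻³ = [E]³/(ℏc)³.
1 GeV³ → 1/(ℏc)³ × (1 GeV in J)³ = 1.299 × 10⁴⁷ m⁻³.
Convert the energy scale: 5 TeV³ = 5.00 × 10⁹ GeV³.
Result: 5.00 × 10⁹ × 1.299 × 10⁴⁷ = 6.497 × 10⁵⁶ m⁻³.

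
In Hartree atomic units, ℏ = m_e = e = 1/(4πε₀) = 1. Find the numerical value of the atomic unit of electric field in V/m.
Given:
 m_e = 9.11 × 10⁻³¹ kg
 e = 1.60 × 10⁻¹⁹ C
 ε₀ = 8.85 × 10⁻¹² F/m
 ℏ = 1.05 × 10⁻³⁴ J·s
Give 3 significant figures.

5.20 × 10¹¹ V/m

The unique combination of the constants set to 1 with dimensions of electric field is E_au = E_h/(e a₀) = m_e²e⁵/((4πε₀)³ℏ⁴).
E_h = 4.38 × 10⁻¹⁸ J
a₀ = 5.26 × 10⁻¹¹ m
E_h/(e·a₀) = 5.20 × 10¹¹ V/m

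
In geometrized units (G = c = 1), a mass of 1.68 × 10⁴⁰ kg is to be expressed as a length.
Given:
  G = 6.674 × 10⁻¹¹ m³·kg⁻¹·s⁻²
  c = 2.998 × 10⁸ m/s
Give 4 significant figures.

In G = c = 1 units mass has dimensions of length; the conversion factor is G/c².
1.68 × 10⁴⁰ kg × (G/c²) = 1.247 × 10¹³ m

1.247 × 10¹³ m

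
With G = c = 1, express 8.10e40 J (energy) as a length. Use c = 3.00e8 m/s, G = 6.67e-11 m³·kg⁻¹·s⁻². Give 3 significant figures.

6.67e-4 m

Energy → length via G/c⁴.
8.10e40 J × (G/c⁴) = 6.67e-4 m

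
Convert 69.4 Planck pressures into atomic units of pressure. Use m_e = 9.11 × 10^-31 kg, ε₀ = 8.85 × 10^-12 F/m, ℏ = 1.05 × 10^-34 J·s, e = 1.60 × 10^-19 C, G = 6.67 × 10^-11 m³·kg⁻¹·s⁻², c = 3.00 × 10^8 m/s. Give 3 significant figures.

1.08 × 10^102

Planck pressure: p_P = c⁷/(ℏG²) = 4.68 × 10^113 Pa
atomic unit of pressure: P_au = E_h/a₀³ = m_e⁴e¹⁰/((4πε₀)⁵ℏ⁸) = 3.01 × 10^13 Pa
69.4 × 4.68 × 10^113 / 3.01 × 10^13 = 1.08 × 10^102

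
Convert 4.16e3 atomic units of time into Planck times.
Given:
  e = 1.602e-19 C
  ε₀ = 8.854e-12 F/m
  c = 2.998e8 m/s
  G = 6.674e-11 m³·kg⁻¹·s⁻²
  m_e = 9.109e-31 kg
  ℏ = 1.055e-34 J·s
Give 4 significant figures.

1.869e30

atomic unit of time: τ_au = (4πε₀)²ℏ³/(m_e e⁴) = 2.423e-17 s
Planck time: t_P = √(ℏG/c⁵) = 5.392e-44 s
4.16e3 × 2.423e-17 / 5.392e-44 = 1.869e30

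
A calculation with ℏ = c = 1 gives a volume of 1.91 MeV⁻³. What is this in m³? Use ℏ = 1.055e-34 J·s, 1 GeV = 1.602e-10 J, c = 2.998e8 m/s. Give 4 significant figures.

Volume is [L]³ = [E]⁻³·(ℏc)³.
1 GeV⁻³ → (ℏc)³ × (1 GeV in J)⁻³ = 7.696e-48 m³.
Convert the energy scale: 1.91 MeV⁻³ = 1.91e9 GeV⁻³.
Result: 1.91e9 × 7.696e-48 = 1.470e-38 m³.

1.470e-38 m³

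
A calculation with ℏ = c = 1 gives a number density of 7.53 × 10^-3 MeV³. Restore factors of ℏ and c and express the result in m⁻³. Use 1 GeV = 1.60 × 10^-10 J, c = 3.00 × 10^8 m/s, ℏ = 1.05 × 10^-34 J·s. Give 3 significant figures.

Number density is [L]⁻³ = [E]³/(ℏc)³.
1 GeV³ → 1/(ℏc)³ × (1 GeV in J)³ = 1.31 × 10^47 m⁻³.
Convert the energy scale: 7.53 × 10^-3 MeV³ = 7.53 × 10^-12 GeV³.
Result: 7.53 × 10^-12 × 1.31 × 10^47 = 9.87 × 10^35 m⁻³.

9.87 × 10^35 m⁻³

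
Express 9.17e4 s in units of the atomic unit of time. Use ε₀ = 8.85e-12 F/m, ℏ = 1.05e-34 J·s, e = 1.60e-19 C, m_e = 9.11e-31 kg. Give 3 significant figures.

3.82e21

atomic unit of time: τ_au = (4πε₀)²ℏ³/(m_e e⁴) = 2.40e-17 s.
9.17e4 / 2.40e-17 = 3.82e21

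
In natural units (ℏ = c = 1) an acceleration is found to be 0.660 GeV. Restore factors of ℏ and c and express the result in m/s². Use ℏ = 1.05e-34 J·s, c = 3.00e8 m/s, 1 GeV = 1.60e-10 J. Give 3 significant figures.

3.02e32 m/s²

Acceleration is [L]/[T]² = c·[E]/ℏ.
1 GeV → c/ℏ × (1 GeV in J) = 4.57e32 m/s².
Result: 0.660 × 4.57e32 = 3.02e32 m/s².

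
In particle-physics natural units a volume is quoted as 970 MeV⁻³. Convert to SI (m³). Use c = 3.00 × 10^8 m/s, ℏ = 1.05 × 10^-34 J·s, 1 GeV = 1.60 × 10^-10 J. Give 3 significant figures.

7.40 × 10^-36 m³

Volume is [L]³ = [E]⁻³·(ℏc)³.
1 GeV⁻³ → (ℏc)³ × (1 GeV in J)⁻³ = 7.63 × 10^-48 m³.
Convert the energy scale: 970 MeV⁻³ = 9.70 × 10^11 GeV⁻³.
Result: 9.70 × 10^11 × 7.63 × 10^-48 = 7.40 × 10^-36 m³.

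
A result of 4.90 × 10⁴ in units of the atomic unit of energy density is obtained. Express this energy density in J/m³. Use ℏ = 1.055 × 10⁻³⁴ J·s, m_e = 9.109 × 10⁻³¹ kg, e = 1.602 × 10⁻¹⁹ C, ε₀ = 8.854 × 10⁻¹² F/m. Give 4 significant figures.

One atomic unit of energy density: u_au = E_h/a₀³ = m_e⁴e¹⁰/((4πε₀)⁵ℏ⁸) = 2.929 × 10¹³ J/m³.
4.90 × 10⁴ × 2.929 × 10¹³ J/m³ = 1.435 × 10¹⁸ J/m³

1.435 × 10¹⁸ J/m³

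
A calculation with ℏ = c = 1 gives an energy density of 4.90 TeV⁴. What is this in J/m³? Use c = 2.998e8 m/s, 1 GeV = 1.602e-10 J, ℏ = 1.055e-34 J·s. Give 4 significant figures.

1.020e50 J/m³

[E]/[L]³ = [E]⁴/(ℏc)³; restore (ℏc)⁻³.
1 GeV⁴ → 1/(ℏc)³ × (1 GeV in J)⁴ = 2.082e37 J/m³.
Convert the energy scale: 4.90 TeV⁴ = 4.90e12 GeV⁴.
Result: 4.90e12 × 2.082e37 = 1.020e50 J/m³.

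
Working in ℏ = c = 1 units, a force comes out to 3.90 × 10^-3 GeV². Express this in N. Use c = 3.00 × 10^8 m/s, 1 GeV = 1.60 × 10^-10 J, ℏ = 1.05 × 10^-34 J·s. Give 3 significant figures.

3.17 × 10^3 N

Force is [E]/[L] = [E]²/(ℏc); restore (ℏc)⁻¹.
1 GeV² → 1/(ℏc) × (1 GeV in J)² = 8.13 × 10^5 N.
Result: 3.90 × 10^-3 × 8.13 × 10^5 = 3.17 × 10^3 N.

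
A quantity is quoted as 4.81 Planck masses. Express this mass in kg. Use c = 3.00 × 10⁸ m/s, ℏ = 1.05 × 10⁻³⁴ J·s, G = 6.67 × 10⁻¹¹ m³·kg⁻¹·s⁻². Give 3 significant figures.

1.05 × 10⁻⁷ kg

One Planck mass: m_P = √(ℏc/G) = 2.17 × 10⁻⁸ kg.
4.81 × 2.17 × 10⁻⁸ kg = 1.05 × 10⁻⁷ kg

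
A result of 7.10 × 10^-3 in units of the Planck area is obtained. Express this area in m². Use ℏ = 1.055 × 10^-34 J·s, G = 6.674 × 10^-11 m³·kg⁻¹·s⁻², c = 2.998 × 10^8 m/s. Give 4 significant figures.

1.855 × 10^-72 m²

One Planck area: A_P = ℏG/c³ = 2.613 × 10^-70 m².
7.10 × 10^-3 × 2.613 × 10^-70 m² = 1.855 × 10^-72 m²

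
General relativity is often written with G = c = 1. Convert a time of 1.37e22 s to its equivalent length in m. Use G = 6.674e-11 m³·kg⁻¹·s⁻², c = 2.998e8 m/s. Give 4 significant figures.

Time → length via c.
1.37e22 s × (c) = 4.107e30 m

4.107e30 m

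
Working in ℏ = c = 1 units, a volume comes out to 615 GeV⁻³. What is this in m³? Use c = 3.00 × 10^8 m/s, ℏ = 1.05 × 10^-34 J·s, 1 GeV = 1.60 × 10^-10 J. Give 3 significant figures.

Volume is [L]³ = [E]⁻³·(ℏc)³.
1 GeV⁻³ → (ℏc)³ × (1 GeV in J)⁻³ = 7.63 × 10^-48 m³.
Result: 615 × 7.63 × 10^-48 = 4.69 × 10^-45 m³.

4.69 × 10^-45 m³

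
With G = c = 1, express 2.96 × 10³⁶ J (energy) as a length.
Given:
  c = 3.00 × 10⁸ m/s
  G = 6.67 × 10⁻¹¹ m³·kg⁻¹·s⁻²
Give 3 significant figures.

Energy → length via G/c⁴.
2.96 × 10³⁶ J × (G/c⁴) = 2.44 × 10⁻⁸ m

2.44 × 10⁻⁸ m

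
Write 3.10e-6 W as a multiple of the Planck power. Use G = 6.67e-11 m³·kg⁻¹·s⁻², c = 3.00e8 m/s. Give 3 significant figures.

8.51e-59

Planck power: P_P = c⁵/G = 3.64e52 W.
3.10e-6 / 3.64e52 = 8.51e-59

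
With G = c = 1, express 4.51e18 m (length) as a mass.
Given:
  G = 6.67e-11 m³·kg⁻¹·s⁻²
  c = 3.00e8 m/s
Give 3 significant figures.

Length → mass via c²/G.
4.51e18 m × (c²/G) = 6.09e45 kg

6.09e45 kg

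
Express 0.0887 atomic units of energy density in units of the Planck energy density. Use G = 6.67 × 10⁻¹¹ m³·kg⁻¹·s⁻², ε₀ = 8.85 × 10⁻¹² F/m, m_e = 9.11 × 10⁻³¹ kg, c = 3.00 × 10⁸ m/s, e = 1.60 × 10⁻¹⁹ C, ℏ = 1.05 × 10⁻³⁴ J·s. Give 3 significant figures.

5.71 × 10⁻¹⁰²

atomic unit of energy density: u_au = E_h/a₀³ = m_e⁴e¹⁰/((4πε₀)⁵ℏ⁸) = 3.01 × 10¹³ J/m³
Planck energy density: u_P = c⁷/(ℏG²) = 4.68 × 10¹¹³ J/m³
0.0887 × 3.01 × 10¹³ / 4.68 × 10¹¹³ = 5.71 × 10⁻¹⁰²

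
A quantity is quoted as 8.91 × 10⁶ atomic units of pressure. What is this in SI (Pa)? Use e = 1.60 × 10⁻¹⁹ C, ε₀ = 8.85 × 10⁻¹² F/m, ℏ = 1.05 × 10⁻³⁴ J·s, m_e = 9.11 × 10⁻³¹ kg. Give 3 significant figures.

2.68 × 10²⁰ Pa

One atomic unit of pressure: P_au = E_h/a₀³ = m_e⁴e¹⁰/((4πε₀)⁵ℏ⁸) = 3.01 × 10¹³ Pa.
8.91 × 10⁶ × 3.01 × 10¹³ Pa = 2.68 × 10²⁰ Pa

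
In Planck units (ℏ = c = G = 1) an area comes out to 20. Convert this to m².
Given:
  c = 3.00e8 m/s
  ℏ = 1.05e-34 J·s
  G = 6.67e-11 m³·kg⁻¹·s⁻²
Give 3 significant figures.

One Planck area: A_P = ℏG/c³ = 2.59e-70 m².
20 × 2.59e-70 m² = 5.19e-69 m²

5.19e-69 m²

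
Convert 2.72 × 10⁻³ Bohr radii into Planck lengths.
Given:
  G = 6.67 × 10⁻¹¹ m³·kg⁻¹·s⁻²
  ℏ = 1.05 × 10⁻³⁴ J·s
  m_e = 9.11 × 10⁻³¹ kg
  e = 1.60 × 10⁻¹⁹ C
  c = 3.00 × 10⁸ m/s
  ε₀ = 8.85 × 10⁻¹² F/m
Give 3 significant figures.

8.88 × 10²¹

Bohr radius: a₀ = 4πε₀ℏ²/(m_e e²) = 5.26 × 10⁻¹¹ m
Planck length: ℓ_P = √(ℏG/c³) = 1.61 × 10⁻³⁵ m
2.72 × 10⁻³ × 5.26 × 10⁻¹¹ / 1.61 × 10⁻³⁵ = 8.88 × 10²¹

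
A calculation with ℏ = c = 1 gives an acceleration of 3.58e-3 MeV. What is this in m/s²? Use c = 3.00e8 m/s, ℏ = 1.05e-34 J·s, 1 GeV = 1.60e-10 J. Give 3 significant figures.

Acceleration is [L]/[T]² = c·[E]/ℏ.
1 GeV → c/ℏ × (1 GeV in J) = 4.57e32 m/s².
Convert the energy scale: 3.58e-3 MeV = 3.58e-6 GeV.
Result: 3.58e-6 × 4.57e32 = 1.64e27 m/s².

1.64e27 m/s²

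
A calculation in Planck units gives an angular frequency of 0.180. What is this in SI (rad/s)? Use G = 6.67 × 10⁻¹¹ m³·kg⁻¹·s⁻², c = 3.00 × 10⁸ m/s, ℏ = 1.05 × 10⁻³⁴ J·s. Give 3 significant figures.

One Planck angular frequency: ω_P = √(c⁵/(ℏG)) = 1.86 × 10⁴³ rad/s.
0.180 × 1.86 × 10⁴³ rad/s = 3.35 × 10⁴² rad/s

3.35 × 10⁴² rad/s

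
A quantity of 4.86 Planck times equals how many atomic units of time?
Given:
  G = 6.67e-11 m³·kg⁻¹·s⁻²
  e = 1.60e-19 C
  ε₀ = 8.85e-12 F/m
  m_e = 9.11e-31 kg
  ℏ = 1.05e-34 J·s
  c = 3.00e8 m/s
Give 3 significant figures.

1.09e-26

Planck time: t_P = √(ℏG/c⁵) = 5.37e-44 s
atomic unit of time: τ_au = (4πε₀)²ℏ³/(m_e e⁴) = 2.40e-17 s
4.86 × 5.37e-44 / 2.40e-17 = 1.09e-26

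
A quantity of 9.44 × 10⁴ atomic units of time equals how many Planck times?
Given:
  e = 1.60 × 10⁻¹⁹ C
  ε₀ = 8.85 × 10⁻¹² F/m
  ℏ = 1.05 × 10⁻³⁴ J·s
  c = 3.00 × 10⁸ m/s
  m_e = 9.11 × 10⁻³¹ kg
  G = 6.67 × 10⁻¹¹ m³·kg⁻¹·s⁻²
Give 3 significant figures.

4.22 × 10³¹

atomic unit of time: τ_au = (4πε₀)²ℏ³/(m_e e⁴) = 2.40 × 10⁻¹⁷ s
Planck time: t_P = √(ℏG/c⁵) = 5.37 × 10⁻⁴⁴ s
9.44 × 10⁴ × 2.40 × 10⁻¹⁷ / 5.37 × 10⁻⁴⁴ = 4.22 × 10³¹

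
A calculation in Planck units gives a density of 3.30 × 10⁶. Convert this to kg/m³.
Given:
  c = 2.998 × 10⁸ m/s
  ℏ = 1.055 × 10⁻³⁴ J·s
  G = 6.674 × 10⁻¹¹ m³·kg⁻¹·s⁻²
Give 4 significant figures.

1.701 × 10¹⁰³ kg/m³

One Planck density: ρ_P = c⁵/(ℏG²) = 5.154 × 10⁹⁶ kg/m³.
3.30 × 10⁶ × 5.154 × 10⁹⁶ kg/m³ = 1.701 × 10¹⁰³ kg/m³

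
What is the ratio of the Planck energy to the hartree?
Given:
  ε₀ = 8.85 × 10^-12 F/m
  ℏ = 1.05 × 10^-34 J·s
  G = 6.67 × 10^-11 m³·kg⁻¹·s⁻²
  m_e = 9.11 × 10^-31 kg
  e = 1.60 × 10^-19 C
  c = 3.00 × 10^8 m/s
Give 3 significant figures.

4.47 × 10^26

Planck energy: E_P = √(ℏc⁵/G) = 1.96 × 10^9 J
hartree: E_h = m_e e⁴/(4πε₀ℏ)² = 4.38 × 10^-18 J
ratio = 1.96 × 10^9 / 4.38 × 10^-18 = 4.47 × 10^26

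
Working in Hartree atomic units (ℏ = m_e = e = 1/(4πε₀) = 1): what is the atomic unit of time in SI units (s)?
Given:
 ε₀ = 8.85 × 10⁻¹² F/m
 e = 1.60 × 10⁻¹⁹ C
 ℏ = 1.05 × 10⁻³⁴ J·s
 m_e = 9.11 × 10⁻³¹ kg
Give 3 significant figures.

The unique combination of the constants set to 1 with dimensions of time is τ_au = (4πε₀)²ℏ³/(m_e e⁴).
E_h = 4.38 × 10⁻¹⁸ J
ℏ/E_h = 2.40 × 10⁻¹⁷ s

2.40 × 10⁻¹⁷ s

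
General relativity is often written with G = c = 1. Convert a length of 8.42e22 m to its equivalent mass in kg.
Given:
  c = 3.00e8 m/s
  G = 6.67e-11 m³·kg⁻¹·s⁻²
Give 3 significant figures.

Length → mass via c²/G.
8.42e22 m × (c²/G) = 1.14e50 kg

1.14e50 kg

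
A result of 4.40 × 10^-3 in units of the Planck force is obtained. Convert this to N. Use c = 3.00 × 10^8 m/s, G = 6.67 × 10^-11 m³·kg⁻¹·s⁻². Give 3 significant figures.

One Planck force: F_P = c⁴/G = 1.21 × 10^44 N.
4.40 × 10^-3 × 1.21 × 10^44 N = 5.34 × 10^41 N

5.34 × 10^41 N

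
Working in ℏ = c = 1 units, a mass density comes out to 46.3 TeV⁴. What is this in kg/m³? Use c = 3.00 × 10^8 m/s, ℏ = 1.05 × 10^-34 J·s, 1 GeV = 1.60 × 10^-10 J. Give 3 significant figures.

Mass density is [E]/(c²[L]³) = [E]⁴/(ℏ³c⁵).
1 GeV⁴ → 1/(ℏ³c⁵) × (1 GeV in J)⁴ = 2.33 × 10^20 kg/m³.
Convert the energy scale: 46.3 TeV⁴ = 4.63 × 10^13 GeV⁴.
Result: 4.63 × 10^13 × 2.33 × 10^20 = 1.08 × 10^34 kg/m³.

1.08 × 10^34 kg/m³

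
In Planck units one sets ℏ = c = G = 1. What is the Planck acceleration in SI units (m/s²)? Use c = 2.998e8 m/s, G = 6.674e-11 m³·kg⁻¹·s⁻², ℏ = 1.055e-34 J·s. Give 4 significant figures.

a_P = √(c⁷/(ℏG))
  = √(3.092e103)
  = 5.560e51 m/s²

5.560e51 m/s²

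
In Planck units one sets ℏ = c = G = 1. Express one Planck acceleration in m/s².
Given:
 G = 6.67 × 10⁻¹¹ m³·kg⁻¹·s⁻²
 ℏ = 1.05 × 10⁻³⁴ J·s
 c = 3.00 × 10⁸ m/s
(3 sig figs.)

5.59 × 10⁵¹ m/s²

a_P = √(c⁷/(ℏG))
  = √(3.12 × 10¹⁰³)
  = 5.59 × 10⁵¹ m/s²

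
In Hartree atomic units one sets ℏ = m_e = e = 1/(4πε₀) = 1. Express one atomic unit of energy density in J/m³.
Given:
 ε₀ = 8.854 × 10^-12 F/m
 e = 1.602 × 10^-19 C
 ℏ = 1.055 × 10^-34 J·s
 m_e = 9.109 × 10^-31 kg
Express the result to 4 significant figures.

u_au = E_h/a₀³ = m_e⁴e¹⁰/((4πε₀)⁵ℏ⁸)
E_h = 4.354 × 10^-18 J
a₀ = 5.297 × 10^-11 m
E_h/a₀³ = 2.929 × 10^13 J/m³

2.929 × 10^13 J/m³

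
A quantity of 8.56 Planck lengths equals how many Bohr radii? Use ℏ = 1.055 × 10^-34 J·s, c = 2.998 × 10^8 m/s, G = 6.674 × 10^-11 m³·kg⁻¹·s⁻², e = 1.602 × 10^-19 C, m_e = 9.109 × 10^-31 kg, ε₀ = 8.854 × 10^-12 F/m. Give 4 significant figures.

Planck length: ℓ_P = √(ℏG/c³) = 1.616 × 10^-35 m
Bohr radius: a₀ = 4πε₀ℏ²/(m_e e²) = 5.297 × 10^-11 m
8.56 × 1.616 × 10^-35 / 5.297 × 10^-11 = 2.612 × 10^-24

2.612 × 10^-24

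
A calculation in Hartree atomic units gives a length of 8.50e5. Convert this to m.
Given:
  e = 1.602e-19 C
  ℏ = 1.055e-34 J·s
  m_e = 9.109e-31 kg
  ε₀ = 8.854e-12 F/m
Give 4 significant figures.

One Bohr radius: a₀ = 4πε₀ℏ²/(m_e e²) = 5.297e-11 m.
8.50e5 × 5.297e-11 m = 4.503e-5 m

4.503e-5 m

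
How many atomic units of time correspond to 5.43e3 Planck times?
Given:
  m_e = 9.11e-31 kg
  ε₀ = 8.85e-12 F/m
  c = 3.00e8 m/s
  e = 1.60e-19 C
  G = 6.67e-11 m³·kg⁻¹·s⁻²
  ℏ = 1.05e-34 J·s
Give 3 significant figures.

1.22e-23

Planck time: t_P = √(ℏG/c⁵) = 5.37e-44 s
atomic unit of time: τ_au = (4πε₀)²ℏ³/(m_e e⁴) = 2.40e-17 s
5.43e3 × 5.37e-44 / 2.40e-17 = 1.22e-23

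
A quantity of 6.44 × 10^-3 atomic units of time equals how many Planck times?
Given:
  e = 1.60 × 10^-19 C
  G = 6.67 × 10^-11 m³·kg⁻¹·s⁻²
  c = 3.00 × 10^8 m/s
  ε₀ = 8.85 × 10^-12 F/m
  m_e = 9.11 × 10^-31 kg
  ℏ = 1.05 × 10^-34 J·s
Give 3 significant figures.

atomic unit of time: τ_au = (4πε₀)²ℏ³/(m_e e⁴) = 2.40 × 10^-17 s
Planck time: t_P = √(ℏG/c⁵) = 5.37 × 10^-44 s
6.44 × 10^-3 × 2.40 × 10^-17 / 5.37 × 10^-44 = 2.88 × 10^24

2.88 × 10^24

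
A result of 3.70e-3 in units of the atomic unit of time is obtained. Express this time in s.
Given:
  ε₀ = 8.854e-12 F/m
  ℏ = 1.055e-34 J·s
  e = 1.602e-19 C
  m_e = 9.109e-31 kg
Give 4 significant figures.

One atomic unit of time: τ_au = (4πε₀)²ℏ³/(m_e e⁴) = 2.423e-17 s.
3.70e-3 × 2.423e-17 s = 8.965e-20 s

8.965e-20 s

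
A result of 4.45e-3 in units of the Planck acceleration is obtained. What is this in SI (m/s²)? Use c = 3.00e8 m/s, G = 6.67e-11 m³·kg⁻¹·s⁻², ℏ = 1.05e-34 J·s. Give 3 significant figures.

One Planck acceleration: a_P = √(c⁷/(ℏG)) = 5.59e51 m/s².
4.45e-3 × 5.59e51 m/s² = 2.49e49 m/s²

2.49e49 m/s²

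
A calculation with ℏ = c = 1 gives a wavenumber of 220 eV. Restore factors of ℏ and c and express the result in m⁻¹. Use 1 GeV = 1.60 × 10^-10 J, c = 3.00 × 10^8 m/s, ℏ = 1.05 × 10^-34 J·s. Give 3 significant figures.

Inverse length is [E]/(ℏc).
1 GeV → 1/(ℏc) × (1 GeV in J) = 5.08 × 10^15 m⁻¹.
Convert the energy scale: 220 eV = 2.20 × 10^-7 GeV.
Result: 2.20 × 10^-7 × 5.08 × 10^15 = 1.12 × 10^9 m⁻¹.

1.12 × 10^9 m⁻¹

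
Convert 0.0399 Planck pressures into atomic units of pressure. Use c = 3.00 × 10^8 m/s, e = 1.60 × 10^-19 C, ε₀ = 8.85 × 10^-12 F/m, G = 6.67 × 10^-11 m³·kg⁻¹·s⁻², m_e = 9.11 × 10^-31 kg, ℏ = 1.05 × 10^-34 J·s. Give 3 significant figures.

6.20 × 10^98

Planck pressure: p_P = c⁷/(ℏG²) = 4.68 × 10^113 Pa
atomic unit of pressure: P_au = E_h/a₀³ = m_e⁴e¹⁰/((4πε₀)⁵ℏ⁸) = 3.01 × 10^13 Pa
0.0399 × 4.68 × 10^113 / 3.01 × 10^13 = 6.20 × 10^98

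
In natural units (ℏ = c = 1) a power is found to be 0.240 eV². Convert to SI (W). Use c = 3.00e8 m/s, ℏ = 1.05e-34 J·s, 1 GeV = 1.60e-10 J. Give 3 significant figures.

Power is [E]/[T] = [E]²/ℏ.
1 GeV² → 1/ℏ × (1 GeV in J)² = 2.44e14 W.
Convert the energy scale: 0.240 eV² = 2.40e-19 GeV².
Result: 2.40e-19 × 2.44e14 = 5.85e-5 W.

5.85e-5 W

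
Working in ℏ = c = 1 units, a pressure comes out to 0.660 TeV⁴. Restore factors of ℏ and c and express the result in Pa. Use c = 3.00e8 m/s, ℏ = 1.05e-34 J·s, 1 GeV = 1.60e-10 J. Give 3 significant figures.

1.38e49 Pa

Pressure is [E]/[L]³ = [E]⁴/(ℏc)³.
1 GeV⁴ → 1/(ℏc)³ × (1 GeV in J)⁴ = 2.10e37 Pa.
Convert the energy scale: 0.660 TeV⁴ = 6.60e11 GeV⁴.
Result: 6.60e11 × 2.10e37 = 1.38e49 Pa.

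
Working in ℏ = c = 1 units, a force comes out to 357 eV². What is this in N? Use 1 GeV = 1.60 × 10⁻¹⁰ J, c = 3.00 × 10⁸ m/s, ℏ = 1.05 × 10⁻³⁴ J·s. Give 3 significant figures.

2.90 × 10⁻¹⁰ N

Force is [E]/[L] = [E]²/(ℏc); restore (ℏc)⁻¹.
1 GeV² → 1/(ℏc) × (1 GeV in J)² = 8.13 × 10⁵ N.
Convert the energy scale: 357 eV² = 3.57 × 10⁻¹⁶ GeV².
Result: 3.57 × 10⁻¹⁶ × 8.13 × 10⁵ = 2.90 × 10⁻¹⁰ N.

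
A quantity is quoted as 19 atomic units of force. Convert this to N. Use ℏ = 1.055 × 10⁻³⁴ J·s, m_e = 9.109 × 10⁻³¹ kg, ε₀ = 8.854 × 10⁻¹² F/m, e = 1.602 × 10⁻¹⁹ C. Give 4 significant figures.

One atomic unit of force: F_au = E_h/a₀ = m_e²e⁶/((4πε₀)³ℏ⁴) = 8.220 × 10⁻⁸ N.
19 × 8.220 × 10⁻⁸ N = 1.562 × 10⁻⁶ N

1.562 × 10⁻⁶ N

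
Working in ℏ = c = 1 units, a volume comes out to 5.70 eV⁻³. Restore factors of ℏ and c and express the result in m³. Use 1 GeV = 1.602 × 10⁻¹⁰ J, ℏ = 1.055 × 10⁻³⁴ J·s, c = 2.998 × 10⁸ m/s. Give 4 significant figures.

4.387 × 10⁻²⁰ m³

Volume is [L]³ = [E]⁻³·(ℏc)³.
1 GeV⁻³ → (ℏc)³ × (1 GeV in J)⁻³ = 7.696 × 10⁻⁴⁸ m³.
Convert the energy scale: 5.70 eV⁻³ = 5.70 × 10²⁷ GeV⁻³.
Result: 5.70 × 10²⁷ × 7.696 × 10⁻⁴⁸ = 4.387 × 10⁻²⁰ m³.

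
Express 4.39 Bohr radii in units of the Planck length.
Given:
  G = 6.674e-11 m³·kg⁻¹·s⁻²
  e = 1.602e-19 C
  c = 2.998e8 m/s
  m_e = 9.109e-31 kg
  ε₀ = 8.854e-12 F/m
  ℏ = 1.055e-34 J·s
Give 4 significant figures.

Bohr radius: a₀ = 4πε₀ℏ²/(m_e e²) = 5.297e-11 m
Planck length: ℓ_P = √(ℏG/c³) = 1.616e-35 m
4.39 × 5.297e-11 / 1.616e-35 = 1.439e25

1.439e25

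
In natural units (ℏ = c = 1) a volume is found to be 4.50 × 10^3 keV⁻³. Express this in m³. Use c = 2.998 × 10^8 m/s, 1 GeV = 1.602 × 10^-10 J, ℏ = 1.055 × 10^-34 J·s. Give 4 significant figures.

3.463 × 10^-26 m³

Volume is [L]³ = [E]⁻³·(ℏc)³.
1 GeV⁻³ → (ℏc)³ × (1 GeV in J)⁻³ = 7.696 × 10^-48 m³.
Convert the energy scale: 4.50 × 10^3 keV⁻³ = 4.50 × 10^21 GeV⁻³.
Result: 4.50 × 10^21 × 7.696 × 10^-48 = 3.463 × 10^-26 m³.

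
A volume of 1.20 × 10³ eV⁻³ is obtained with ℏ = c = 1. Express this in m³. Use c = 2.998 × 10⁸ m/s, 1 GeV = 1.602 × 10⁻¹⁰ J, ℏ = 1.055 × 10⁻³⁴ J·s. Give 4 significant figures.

9.235 × 10⁻¹⁸ m³

Volume is [L]³ = [E]⁻³·(ℏc)³.
1 GeV⁻³ → (ℏc)³ × (1 GeV in J)⁻³ = 7.696 × 10⁻⁴⁸ m³.
Convert the energy scale: 1.20 × 10³ eV⁻³ = 1.20 × 10³⁰ GeV⁻³.
Result: 1.20 × 10³⁰ × 7.696 × 10⁻⁴⁸ = 9.235 × 10⁻¹⁸ m³.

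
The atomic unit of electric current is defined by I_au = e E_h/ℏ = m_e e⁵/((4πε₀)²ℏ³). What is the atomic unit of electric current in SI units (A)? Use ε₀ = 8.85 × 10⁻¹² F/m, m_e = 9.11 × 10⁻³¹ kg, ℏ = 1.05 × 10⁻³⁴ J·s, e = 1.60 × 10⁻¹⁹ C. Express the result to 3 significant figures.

I_au = e E_h/ℏ = m_e e⁵/((4πε₀)²ℏ³)
E_h = 4.38 × 10⁻¹⁸ J
e·E_h/ℏ = 6.67 × 10⁻³ A

6.67 × 10⁻³ A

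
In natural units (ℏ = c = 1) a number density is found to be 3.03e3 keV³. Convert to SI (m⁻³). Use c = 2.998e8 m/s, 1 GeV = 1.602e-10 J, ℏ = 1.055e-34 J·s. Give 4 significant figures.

3.937e32 m⁻³

Number density is [L]⁻³ = [E]³/(ℏc)³.
1 GeV³ → 1/(ℏc)³ × (1 GeV in J)³ = 1.299e47 m⁻³.
Convert the energy scale: 3.03e3 keV³ = 3.03e-15 GeV³.
Result: 3.03e-15 × 1.299e47 = 3.937e32 m⁻³.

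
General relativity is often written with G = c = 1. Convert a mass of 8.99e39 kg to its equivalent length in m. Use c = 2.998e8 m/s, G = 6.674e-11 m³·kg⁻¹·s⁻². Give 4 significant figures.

In G = c = 1 units mass has dimensions of length; the conversion factor is G/c².
8.99e39 kg × (G/c²) = 6.675e12 m

6.675e12 m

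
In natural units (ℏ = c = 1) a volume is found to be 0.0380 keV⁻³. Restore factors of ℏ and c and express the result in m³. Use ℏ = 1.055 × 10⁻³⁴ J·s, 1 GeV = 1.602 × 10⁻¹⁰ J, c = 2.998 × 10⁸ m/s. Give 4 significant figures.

Volume is [L]³ = [E]⁻³·(ℏc)³.
1 GeV⁻³ → (ℏc)³ × (1 GeV in J)⁻³ = 7.696 × 10⁻⁴⁸ m³.
Convert the energy scale: 0.0380 keV⁻³ = 3.80 × 10¹⁶ GeV⁻³.
Result: 3.80 × 10¹⁶ × 7.696 × 10⁻⁴⁸ = 2.924 × 10⁻³¹ m³.

2.924 × 10⁻³¹ m³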